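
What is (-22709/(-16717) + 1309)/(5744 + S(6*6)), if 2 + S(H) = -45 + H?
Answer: 2433918/10648729 ≈ 0.22856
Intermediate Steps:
S(H) = -47 + H (S(H) = -2 + (-45 + H) = -47 + H)
(-22709/(-16717) + 1309)/(5744 + S(6*6)) = (-22709/(-16717) + 1309)/(5744 + (-47 + 6*6)) = (-22709*(-1/16717) + 1309)/(5744 + (-47 + 36)) = (22709/16717 + 1309)/(5744 - 11) = (21905262/16717)/5733 = (21905262/16717)*(1/5733) = 2433918/10648729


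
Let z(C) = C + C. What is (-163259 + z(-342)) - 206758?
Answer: -370701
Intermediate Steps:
z(C) = 2*C
(-163259 + z(-342)) - 206758 = (-163259 + 2*(-342)) - 206758 = (-163259 - 684) - 206758 = -163943 - 206758 = -370701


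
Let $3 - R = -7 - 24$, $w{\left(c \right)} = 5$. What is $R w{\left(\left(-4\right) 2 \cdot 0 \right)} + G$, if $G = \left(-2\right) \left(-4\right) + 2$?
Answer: $180$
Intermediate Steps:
$G = 10$ ($G = 8 + 2 = 10$)
$R = 34$ ($R = 3 - \left(-7 - 24\right) = 3 - -31 = 3 + 31 = 34$)
$R w{\left(\left(-4\right) 2 \cdot 0 \right)} + G = 34 \cdot 5 + 10 = 170 + 10 = 180$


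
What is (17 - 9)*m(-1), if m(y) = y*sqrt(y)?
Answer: -8*I ≈ -8.0*I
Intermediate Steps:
m(y) = y**(3/2)
(17 - 9)*m(-1) = (17 - 9)*(-1)**(3/2) = 8*(-I) = -8*I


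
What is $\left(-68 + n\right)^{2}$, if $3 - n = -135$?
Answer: $4900$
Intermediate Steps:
$n = 138$ ($n = 3 - -135 = 3 + 135 = 138$)
$\left(-68 + n\right)^{2} = \left(-68 + 138\right)^{2} = 70^{2} = 4900$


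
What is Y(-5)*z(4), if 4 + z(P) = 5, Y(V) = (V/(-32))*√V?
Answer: 5*I*√5/32 ≈ 0.34939*I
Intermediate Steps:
Y(V) = -V^(3/2)/32 (Y(V) = (V*(-1/32))*√V = (-V/32)*√V = -V^(3/2)/32)
z(P) = 1 (z(P) = -4 + 5 = 1)
Y(-5)*z(4) = -(-5)*I*√5/32*1 = (5*I*√5/32)*1 = 5*I*√5/32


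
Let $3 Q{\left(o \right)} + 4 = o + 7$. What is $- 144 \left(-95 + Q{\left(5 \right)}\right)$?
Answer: $13296$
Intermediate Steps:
$Q{\left(o \right)} = 1 + \frac{o}{3}$ ($Q{\left(o \right)} = - \frac{4}{3} + \frac{o + 7}{3} = - \frac{4}{3} + \frac{7 + o}{3} = - \frac{4}{3} + \left(\frac{7}{3} + \frac{o}{3}\right) = 1 + \frac{o}{3}$)
$- 144 \left(-95 + Q{\left(5 \right)}\right) = - 144 \left(-95 + \left(1 + \frac{1}{3} \cdot 5\right)\right) = - 144 \left(-95 + \left(1 + \frac{5}{3}\right)\right) = - 144 \left(-95 + \frac{8}{3}\right) = \left(-144\right) \left(- \frac{277}{3}\right) = 13296$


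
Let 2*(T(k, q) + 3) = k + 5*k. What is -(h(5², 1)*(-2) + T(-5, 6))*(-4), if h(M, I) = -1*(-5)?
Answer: -112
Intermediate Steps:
T(k, q) = -3 + 3*k (T(k, q) = -3 + (k + 5*k)/2 = -3 + (6*k)/2 = -3 + 3*k)
h(M, I) = 5
-(h(5², 1)*(-2) + T(-5, 6))*(-4) = -(5*(-2) + (-3 + 3*(-5)))*(-4) = -(-10 + (-3 - 15))*(-4) = -(-10 - 18)*(-4) = -1*(-28)*(-4) = 28*(-4) = -112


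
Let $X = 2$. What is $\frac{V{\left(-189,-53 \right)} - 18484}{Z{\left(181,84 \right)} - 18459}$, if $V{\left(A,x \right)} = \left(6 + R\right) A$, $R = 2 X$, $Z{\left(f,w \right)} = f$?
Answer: $\frac{10187}{9139} \approx 1.1147$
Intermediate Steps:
$R = 4$ ($R = 2 \cdot 2 = 4$)
$V{\left(A,x \right)} = 10 A$ ($V{\left(A,x \right)} = \left(6 + 4\right) A = 10 A$)
$\frac{V{\left(-189,-53 \right)} - 18484}{Z{\left(181,84 \right)} - 18459} = \frac{10 \left(-189\right) - 18484}{181 - 18459} = \frac{-1890 - 18484}{-18278} = \left(-20374\right) \left(- \frac{1}{18278}\right) = \frac{10187}{9139}$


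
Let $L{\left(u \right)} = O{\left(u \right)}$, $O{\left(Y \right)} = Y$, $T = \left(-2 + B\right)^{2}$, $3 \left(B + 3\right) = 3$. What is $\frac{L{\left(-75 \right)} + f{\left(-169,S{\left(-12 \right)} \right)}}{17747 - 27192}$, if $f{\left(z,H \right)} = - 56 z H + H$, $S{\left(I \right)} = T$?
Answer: $- \frac{30273}{1889} \approx -16.026$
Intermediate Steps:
$B = -2$ ($B = -3 + \frac{1}{3} \cdot 3 = -3 + 1 = -2$)
$T = 16$ ($T = \left(-2 - 2\right)^{2} = \left(-4\right)^{2} = 16$)
$L{\left(u \right)} = u$
$S{\left(I \right)} = 16$
$f{\left(z,H \right)} = H - 56 H z$ ($f{\left(z,H \right)} = - 56 H z + H = H - 56 H z$)
$\frac{L{\left(-75 \right)} + f{\left(-169,S{\left(-12 \right)} \right)}}{17747 - 27192} = \frac{-75 + 16 \left(1 - -9464\right)}{17747 - 27192} = \frac{-75 + 16 \left(1 + 9464\right)}{-9445} = \left(-75 + 16 \cdot 9465\right) \left(- \frac{1}{9445}\right) = \left(-75 + 151440\right) \left(- \frac{1}{9445}\right) = 151365 \left(- \frac{1}{9445}\right) = - \frac{30273}{1889}$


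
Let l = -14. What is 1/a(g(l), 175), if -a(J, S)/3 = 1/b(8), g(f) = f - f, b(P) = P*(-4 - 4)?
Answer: 64/3 ≈ 21.333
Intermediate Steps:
b(P) = -8*P (b(P) = P*(-8) = -8*P)
g(f) = 0
a(J, S) = 3/64 (a(J, S) = -3/((-8*8)) = -3/(-64) = -3*(-1/64) = 3/64)
1/a(g(l), 175) = 1/(3/64) = 64/3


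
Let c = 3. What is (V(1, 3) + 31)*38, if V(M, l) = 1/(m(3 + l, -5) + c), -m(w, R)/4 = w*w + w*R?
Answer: 24700/21 ≈ 1176.2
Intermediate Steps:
m(w, R) = -4*w**2 - 4*R*w (m(w, R) = -4*(w*w + w*R) = -4*(w**2 + R*w) = -4*w**2 - 4*R*w)
V(M, l) = 1/(3 - 4*(-2 + l)*(3 + l)) (V(M, l) = 1/(-4*(3 + l)*(-5 + (3 + l)) + 3) = 1/(-4*(3 + l)*(-2 + l) + 3) = 1/(-4*(-2 + l)*(3 + l) + 3) = 1/(3 - 4*(-2 + l)*(3 + l)))
(V(1, 3) + 31)*38 = (-1/(-3 + 4*(-2 + 3)*(3 + 3)) + 31)*38 = (-1/(-3 + 4*1*6) + 31)*38 = (-1/(-3 + 24) + 31)*38 = (-1/21 + 31)*38 = (650/21)*38 = 24700/21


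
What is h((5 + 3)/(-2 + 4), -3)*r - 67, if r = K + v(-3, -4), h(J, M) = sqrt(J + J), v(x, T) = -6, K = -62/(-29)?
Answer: -67 - 224*sqrt(2)/29 ≈ -77.924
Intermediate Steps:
K = 62/29 (K = -62*(-1/29) = 62/29 ≈ 2.1379)
h(J, M) = sqrt(2)*sqrt(J) (h(J, M) = sqrt(2*J) = sqrt(2)*sqrt(J))
r = -112/29 (r = 62/29 - 6 = -112/29 ≈ -3.8621)
h((5 + 3)/(-2 + 4), -3)*r - 67 = (sqrt(2)*sqrt((5 + 3)/(-2 + 4)))*(-112/29) - 67 = (sqrt(2)*sqrt(8/2))*(-112/29) - 67 = (sqrt(2)*sqrt(8*(1/2)))*(-112/29) - 67 = (sqrt(2)*sqrt(4))*(-112/29) - 67 = (sqrt(2)*2)*(-112/29) - 67 = (2*sqrt(2))*(-112/29) - 67 = -224*sqrt(2)/29 - 67 = -67 - 224*sqrt(2)/29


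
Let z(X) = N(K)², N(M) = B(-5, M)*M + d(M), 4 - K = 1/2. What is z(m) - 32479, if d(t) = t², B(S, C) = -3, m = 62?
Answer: -519615/16 ≈ -32476.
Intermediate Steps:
K = 7/2 (K = 4 - 1/2 = 4 - 1*½ = 4 - ½ = 7/2 ≈ 3.5000)
N(M) = M² - 3*M (N(M) = -3*M + M² = M² - 3*M)
z(X) = 49/16 (z(X) = (7*(-3 + 7/2)/2)² = ((7/2)*(½))² = (7/4)² = 49/16)
z(m) - 32479 = 49/16 - 32479 = -519615/16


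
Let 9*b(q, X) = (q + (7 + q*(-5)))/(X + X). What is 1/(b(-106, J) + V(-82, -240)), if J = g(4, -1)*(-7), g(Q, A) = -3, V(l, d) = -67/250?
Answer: 23625/20606 ≈ 1.1465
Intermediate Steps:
V(l, d) = -67/250 (V(l, d) = -67*1/250 = -67/250)
J = 21 (J = -3*(-7) = 21)
b(q, X) = (7 - 4*q)/(18*X) (b(q, X) = ((q + (7 + q*(-5)))/(X + X))/9 = ((q + (7 - 5*q))/((2*X)))/9 = ((7 - 4*q)*(1/(2*X)))/9 = ((7 - 4*q)/(2*X))/9 = (7 - 4*q)/(18*X))
1/(b(-106, J) + V(-82, -240)) = 1/((1/18)*(7 - 4*(-106))/21 - 67/250) = 1/((1/18)*(1/21)*(7 + 424) - 67/250) = 1/((1/18)*(1/21)*431 - 67/250) = 1/(431/378 - 67/250) = 1/(20606/23625) = 23625/20606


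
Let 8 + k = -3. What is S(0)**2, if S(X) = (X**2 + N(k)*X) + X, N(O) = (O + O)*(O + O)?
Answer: 0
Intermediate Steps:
k = -11 (k = -8 - 3 = -11)
N(O) = 4*O**2 (N(O) = (2*O)*(2*O) = 4*O**2)
S(X) = X**2 + 485*X (S(X) = (X**2 + (4*(-11)**2)*X) + X = (X**2 + (4*121)*X) + X = (X**2 + 484*X) + X = X**2 + 485*X)
S(0)**2 = (0*(485 + 0))**2 = (0*485)**2 = 0**2 = 0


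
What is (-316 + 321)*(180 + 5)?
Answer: 925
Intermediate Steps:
(-316 + 321)*(180 + 5) = 5*185 = 925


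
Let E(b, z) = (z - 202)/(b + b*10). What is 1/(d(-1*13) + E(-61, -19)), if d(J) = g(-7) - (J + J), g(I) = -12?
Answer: 671/9615 ≈ 0.069787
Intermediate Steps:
E(b, z) = (-202 + z)/(11*b) (E(b, z) = (-202 + z)/(b + 10*b) = (-202 + z)/((11*b)) = (-202 + z)*(1/(11*b)) = (-202 + z)/(11*b))
d(J) = -12 - 2*J (d(J) = -12 - (J + J) = -12 - 2*J)
1/(d(-1*13) + E(-61, -19)) = 1/((-12 - (-2)*13) + (1/11)*(-202 - 19)/(-61)) = 1/((-12 - 2*(-13)) + (1/11)*(-1/61)*(-221)) = 1/((-12 + 26) + 221/671) = 1/(14 + 221/671) = 1/(9615/671) = 671/9615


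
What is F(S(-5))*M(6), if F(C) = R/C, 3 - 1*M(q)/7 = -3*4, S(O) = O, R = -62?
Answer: 1302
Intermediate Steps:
M(q) = 105 (M(q) = 21 - (-21)*4 = 21 - 7*(-12) = 21 + 84 = 105)
F(C) = -62/C
F(S(-5))*M(6) = -62/(-5)*105 = -62*(-1/5)*105 = (62/5)*105 = 1302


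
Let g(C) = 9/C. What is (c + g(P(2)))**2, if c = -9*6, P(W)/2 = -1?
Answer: 13689/4 ≈ 3422.3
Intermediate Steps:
P(W) = -2 (P(W) = 2*(-1) = -2)
c = -54
(c + g(P(2)))**2 = (-54 + 9/(-2))**2 = (-54 + 9*(-1/2))**2 = (-54 - 9/2)**2 = (-117/2)**2 = 13689/4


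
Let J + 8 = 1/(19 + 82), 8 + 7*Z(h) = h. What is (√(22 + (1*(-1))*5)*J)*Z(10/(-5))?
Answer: 8070*√17/707 ≈ 47.063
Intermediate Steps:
Z(h) = -8/7 + h/7
J = -807/101 (J = -8 + 1/(19 + 82) = -8 + 1/101 = -807/101 ≈ -7.9901)
(√(22 + (1*(-1))*5)*J)*Z(10/(-5)) = (√(22 + (1*(-1))*5)*(-807/101))*(-8/7 + (10/(-5))/7) = (√(22 - 1*5)*(-807/101))*(-8/7 + (10*(-⅕))/7) = (√(22 - 5)*(-807/101))*(-8/7 + (⅐)*(-2)) = (√17*(-807/101))*(-8/7 - 2/7) = -807*√17/101*(-10/7) = 8070*√17/707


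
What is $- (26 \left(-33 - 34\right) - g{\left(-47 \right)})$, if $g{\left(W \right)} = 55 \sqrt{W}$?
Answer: $1742 + 55 i \sqrt{47} \approx 1742.0 + 377.06 i$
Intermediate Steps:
$- (26 \left(-33 - 34\right) - g{\left(-47 \right)}) = - (26 \left(-33 - 34\right) - 55 \sqrt{-47}) = - (26 \left(-67\right) - 55 i \sqrt{47}) = - (-1742 - 55 i \sqrt{47}) = 1742 + 55 i \sqrt{47}$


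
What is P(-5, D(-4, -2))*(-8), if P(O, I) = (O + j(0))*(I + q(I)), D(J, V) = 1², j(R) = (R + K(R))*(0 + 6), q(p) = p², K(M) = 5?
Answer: -400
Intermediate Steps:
j(R) = 30 + 6*R (j(R) = (R + 5)*(0 + 6) = (5 + R)*6 = 30 + 6*R)
D(J, V) = 1
P(O, I) = (30 + O)*(I + I²) (P(O, I) = (O + (30 + 6*0))*(I + I²) = (O + (30 + 0))*(I + I²) = (O + 30)*(I + I²) = (30 + O)*(I + I²))
P(-5, D(-4, -2))*(-8) = (1*(30 - 5 + 30*1 + 1*(-5)))*(-8) = (1*(30 - 5 + 30 - 5))*(-8) = (1*50)*(-8) = 50*(-8) = -400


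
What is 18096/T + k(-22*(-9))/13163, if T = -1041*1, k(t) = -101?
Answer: -79434263/4567561 ≈ -17.391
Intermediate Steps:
T = -1041
18096/T + k(-22*(-9))/13163 = 18096/(-1041) - 101/13163 = 18096*(-1/1041) - 101*1/13163 = -6032/347 - 101/13163 = -79434263/4567561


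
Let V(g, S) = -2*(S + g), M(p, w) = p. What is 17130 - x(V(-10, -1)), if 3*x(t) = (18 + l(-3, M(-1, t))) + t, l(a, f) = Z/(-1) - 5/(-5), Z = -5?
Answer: 51344/3 ≈ 17115.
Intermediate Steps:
l(a, f) = 6 (l(a, f) = -5/(-1) - 5/(-5) = -5*(-1) - 5*(-⅕) = 5 + 1 = 6)
V(g, S) = -2*S - 2*g
x(t) = 8 + t/3 (x(t) = ((18 + 6) + t)/3 = (24 + t)/3 = 8 + t/3)
17130 - x(V(-10, -1)) = 17130 - (8 + (-2*(-1) - 2*(-10))/3) = 17130 - (8 + (2 + 20)/3) = 17130 - (8 + (⅓)*22) = 17130 - (8 + 22/3) = 17130 - 1*46/3 = 17130 - 46/3 = 51344/3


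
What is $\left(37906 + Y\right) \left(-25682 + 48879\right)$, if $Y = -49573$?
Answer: $-270639399$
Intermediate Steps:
$\left(37906 + Y\right) \left(-25682 + 48879\right) = \left(37906 - 49573\right) \left(-25682 + 48879\right) = \left(-11667\right) 23197 = -270639399$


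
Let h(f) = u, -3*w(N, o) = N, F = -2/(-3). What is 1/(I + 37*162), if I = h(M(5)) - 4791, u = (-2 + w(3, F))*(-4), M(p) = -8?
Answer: 1/1215 ≈ 0.00082305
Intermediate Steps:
F = ⅔ (F = -2*(-⅓) = ⅔ ≈ 0.66667)
w(N, o) = -N/3
u = 12 (u = (-2 - ⅓*3)*(-4) = (-2 - 1)*(-4) = -3*(-4) = 12)
h(f) = 12
I = -4779 (I = 12 - 4791 = -4779)
1/(I + 37*162) = 1/(-4779 + 37*162) = 1/(-4779 + 5994) = 1/1215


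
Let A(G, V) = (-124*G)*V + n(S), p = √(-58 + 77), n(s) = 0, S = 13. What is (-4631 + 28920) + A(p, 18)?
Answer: 24289 - 2232*√19 ≈ 14560.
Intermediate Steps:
p = √19 ≈ 4.3589
A(G, V) = -124*G*V (A(G, V) = (-124*G)*V + 0 = -124*G*V + 0 = -124*G*V)
(-4631 + 28920) + A(p, 18) = (-4631 + 28920) - 124*√19*18 = 24289 - 2232*√19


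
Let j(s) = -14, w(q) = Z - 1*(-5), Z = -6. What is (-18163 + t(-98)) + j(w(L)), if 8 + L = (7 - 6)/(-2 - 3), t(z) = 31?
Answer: -18146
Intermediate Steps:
L = -41/5 (L = -8 + (7 - 6)/(-2 - 3) = -8 + 1/(-5) = -8 + 1*(-⅕) = -8 - ⅕ = -41/5 ≈ -8.2000)
w(q) = -1 (w(q) = -6 - 1*(-5) = -6 + 5 = -1)
(-18163 + t(-98)) + j(w(L)) = (-18163 + 31) - 14 = -18132 - 14 = -18146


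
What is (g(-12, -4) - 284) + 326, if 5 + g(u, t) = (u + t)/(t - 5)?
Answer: 349/9 ≈ 38.778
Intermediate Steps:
g(u, t) = -5 + (t + u)/(-5 + t) (g(u, t) = -5 + (u + t)/(t - 5) = -5 + (t + u)/(-5 + t))
(g(-12, -4) - 284) + 326 = ((25 - 12 - 4*(-4))/(-5 - 4) - 284) + 326 = ((25 - 12 + 16)/(-9) - 284) + 326 = (-⅑*29 - 284) + 326 = (-29/9 - 284) + 326 = -2585/9 + 326 = 349/9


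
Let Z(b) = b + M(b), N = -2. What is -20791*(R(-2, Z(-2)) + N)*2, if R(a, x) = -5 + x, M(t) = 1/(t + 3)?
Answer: 332656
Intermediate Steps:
M(t) = 1/(3 + t)
Z(b) = b + 1/(3 + b)
-20791*(R(-2, Z(-2)) + N)*2 = -20791*((-5 + (1 - 2*(3 - 2))/(3 - 2)) - 2)*2 = -20791*((-5 + (1 - 2*1)/1) - 2)*2 = -20791*((-5 + 1*(1 - 2)) - 2)*2 = -20791*((-5 + 1*(-1)) - 2)*2 = -20791*((-5 - 1) - 2)*2 = -20791*(-6 - 2)*2 = -(-166328)*2 = -20791*(-16) = 332656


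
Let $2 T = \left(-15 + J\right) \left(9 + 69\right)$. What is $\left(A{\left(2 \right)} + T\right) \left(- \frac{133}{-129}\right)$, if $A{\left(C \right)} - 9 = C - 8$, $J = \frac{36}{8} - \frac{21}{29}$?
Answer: $- \frac{1117865}{2494} \approx -448.22$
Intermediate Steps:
$J = \frac{219}{58}$ ($J = 36 \cdot \frac{1}{8} - \frac{21}{29} = \frac{9}{2} - \frac{21}{29} = \frac{219}{58} \approx 3.7759$)
$T = - \frac{25389}{58}$ ($T = \frac{\left(-15 + \frac{219}{58}\right) \left(9 + 69\right)}{2} = \frac{\left(- \frac{651}{58}\right) 78}{2} = \frac{1}{2} \left(- \frac{25389}{29}\right) = - \frac{25389}{58} \approx -437.74$)
$A{\left(C \right)} = 1 + C$ ($A{\left(C \right)} = 9 + \left(C - 8\right) = 9 + \left(-8 + C\right) = 1 + C$)
$\left(A{\left(2 \right)} + T\right) \left(- \frac{133}{-129}\right) = \left(\left(1 + 2\right) - \frac{25389}{58}\right) \left(- \frac{133}{-129}\right) = \left(3 - \frac{25389}{58}\right) \left(\left(-133\right) \left(- \frac{1}{129}\right)\right) = \left(- \frac{25215}{58}\right) \frac{133}{129} = - \frac{1117865}{2494}$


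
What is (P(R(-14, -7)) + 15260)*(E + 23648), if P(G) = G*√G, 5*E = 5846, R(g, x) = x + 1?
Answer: 378710472 - 744516*I*√6/5 ≈ 3.7871e+8 - 3.6474e+5*I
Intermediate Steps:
R(g, x) = 1 + x
E = 5846/5 (E = (⅕)*5846 = 5846/5 ≈ 1169.2)
P(G) = G^(3/2)
(P(R(-14, -7)) + 15260)*(E + 23648) = ((1 - 7)^(3/2) + 15260)*(5846/5 + 23648) = ((-6)^(3/2) + 15260)*(124086/5) = (-6*I*√6 + 15260)*(124086/5) = (15260 - 6*I*√6)*(124086/5) = 378710472 - 744516*I*√6/5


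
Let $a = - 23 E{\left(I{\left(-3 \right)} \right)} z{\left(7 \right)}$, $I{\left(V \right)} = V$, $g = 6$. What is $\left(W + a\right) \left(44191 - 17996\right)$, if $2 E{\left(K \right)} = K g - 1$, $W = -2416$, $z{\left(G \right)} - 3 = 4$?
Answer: $- \frac{46443735}{2} \approx -2.3222 \cdot 10^{7}$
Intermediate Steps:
$z{\left(G \right)} = 7$ ($z{\left(G \right)} = 3 + 4 = 7$)
$E{\left(K \right)} = - \frac{1}{2} + 3 K$ ($E{\left(K \right)} = \frac{K 6 - 1}{2} = \frac{6 K - 1}{2} = \frac{-1 + 6 K}{2} = - \frac{1}{2} + 3 K$)
$a = \frac{3059}{2}$ ($a = - 23 \left(- \frac{1}{2} + 3 \left(-3\right)\right) 7 = - 23 \left(- \frac{1}{2} - 9\right) 7 = \left(-23\right) \left(- \frac{19}{2}\right) 7 = \frac{437}{2} \cdot 7 = \frac{3059}{2} \approx 1529.5$)
$\left(W + a\right) \left(44191 - 17996\right) = \left(-2416 + \frac{3059}{2}\right) \left(44191 - 17996\right) = \left(- \frac{1773}{2}\right) 26195 = - \frac{46443735}{2}$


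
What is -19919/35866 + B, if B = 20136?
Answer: 722177857/35866 ≈ 20135.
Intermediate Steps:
-19919/35866 + B = -19919/35866 + 20136 = 722177857/35866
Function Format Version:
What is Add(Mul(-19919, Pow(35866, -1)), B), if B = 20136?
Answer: Rational(722177857, 35866) ≈ 20135.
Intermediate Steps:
Add(Mul(-19919, Pow(35866, -1)), B) = Add(Mul(-19919, Pow(35866, -1)), 20136) = Add(Mul(-19919, Rational(1, 35866)), 20136) = Add(Rational(-19919, 35866), 20136) = Rational(722177857, 35866)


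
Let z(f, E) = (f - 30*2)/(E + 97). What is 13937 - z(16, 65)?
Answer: 1128919/81 ≈ 13937.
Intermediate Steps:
z(f, E) = (-60 + f)/(97 + E) (z(f, E) = (f - 60)/(97 + E) = (-60 + f)/(97 + E))
13937 - z(16, 65) = 13937 - (-60 + 16)/(97 + 65) = 13937 - (-44)/162 = 13937 - 1*(-22/81) = 13937 + 22/81 = 1128919/81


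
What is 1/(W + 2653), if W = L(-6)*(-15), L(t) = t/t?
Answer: 1/2638 ≈ 0.00037907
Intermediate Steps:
L(t) = 1
W = -15 (W = 1*(-15) = -15)
1/(W + 2653) = 1/(-15 + 2653) = 1/2638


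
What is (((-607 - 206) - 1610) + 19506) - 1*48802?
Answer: -31719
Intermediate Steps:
(((-607 - 206) - 1610) + 19506) - 1*48802 = ((-813 - 1610) + 19506) - 48802 = (-2423 + 19506) - 48802 = 17083 - 48802 = -31719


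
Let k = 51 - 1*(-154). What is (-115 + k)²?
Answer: 8100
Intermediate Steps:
k = 205 (k = 51 + 154 = 205)
(-115 + k)² = (-115 + 205)² = 90² = 8100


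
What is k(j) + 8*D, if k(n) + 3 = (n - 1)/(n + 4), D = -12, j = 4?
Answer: -789/8 ≈ -98.625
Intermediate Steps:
k(n) = -3 + (-1 + n)/(4 + n) (k(n) = -3 + (n - 1)/(n + 4) = -3 + (-1 + n)/(4 + n))
k(j) + 8*D = (-13 - 2*4)/(4 + 4) + 8*(-12) = (-13 - 8)/8 - 96 = (⅛)*(-21) - 96 = -21/8 - 96 = -789/8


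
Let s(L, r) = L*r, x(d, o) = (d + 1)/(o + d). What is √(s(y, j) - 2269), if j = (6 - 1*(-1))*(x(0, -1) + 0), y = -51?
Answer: 2*I*√478 ≈ 43.726*I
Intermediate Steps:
x(d, o) = (1 + d)/(d + o)
j = -7 (j = (6 - 1*(-1))*((1 + 0)/(0 - 1) + 0) = (6 + 1)*(1/(-1) + 0) = 7*(-1*1 + 0) = 7*(-1 + 0) = 7*(-1) = -7)
√(s(y, j) - 2269) = √(-51*(-7) - 2269) = √(357 - 2269) = √(-1912) = 2*I*√478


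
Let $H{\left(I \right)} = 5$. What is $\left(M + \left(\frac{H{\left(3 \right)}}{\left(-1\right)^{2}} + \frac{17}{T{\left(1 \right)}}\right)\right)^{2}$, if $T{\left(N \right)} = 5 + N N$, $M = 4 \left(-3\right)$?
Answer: $\frac{625}{36} \approx 17.361$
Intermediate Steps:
$M = -12$
$T{\left(N \right)} = 5 + N^{2}$
$\left(M + \left(\frac{H{\left(3 \right)}}{\left(-1\right)^{2}} + \frac{17}{T{\left(1 \right)}}\right)\right)^{2} = \left(-12 + \left(\frac{5}{\left(-1\right)^{2}} + \frac{17}{5 + 1^{2}}\right)\right)^{2} = \left(-12 + \left(\frac{5}{1} + \frac{17}{5 + 1}\right)\right)^{2} = \left(-12 + \left(5 \cdot 1 + \frac{17}{6}\right)\right)^{2} = \left(-12 + \left(5 + 17 \cdot \frac{1}{6}\right)\right)^{2} = \left(-12 + \left(5 + \frac{17}{6}\right)\right)^{2} = \left(-12 + \frac{47}{6}\right)^{2} = \left(- \frac{25}{6}\right)^{2} = \frac{625}{36}$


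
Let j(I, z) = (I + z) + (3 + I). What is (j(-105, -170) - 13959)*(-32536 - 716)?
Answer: 476700672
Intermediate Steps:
j(I, z) = 3 + z + 2*I
(j(-105, -170) - 13959)*(-32536 - 716) = ((3 - 170 + 2*(-105)) - 13959)*(-32536 - 716) = ((3 - 170 - 210) - 13959)*(-33252) = (-377 - 13959)*(-33252) = -14336*(-33252) = 476700672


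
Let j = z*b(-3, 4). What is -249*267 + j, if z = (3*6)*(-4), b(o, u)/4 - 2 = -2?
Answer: -66483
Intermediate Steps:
b(o, u) = 0 (b(o, u) = 8 + 4*(-2) = 8 - 8 = 0)
z = -72 (z = 18*(-4) = -72)
j = 0 (j = -72*0 = 0)
-249*267 + j = -249*267 + 0 = -66483 + 0 = -66483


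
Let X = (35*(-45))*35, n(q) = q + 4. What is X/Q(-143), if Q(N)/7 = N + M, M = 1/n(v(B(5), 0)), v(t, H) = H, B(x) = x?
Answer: 31500/571 ≈ 55.166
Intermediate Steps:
n(q) = 4 + q
M = ¼ (M = 1/(4 + 0) = 1/4 = ¼ ≈ 0.25000)
Q(N) = 7/4 + 7*N (Q(N) = 7*(N + ¼) = 7*(¼ + N) = 7/4 + 7*N)
X = -55125 (X = -1575*35 = -55125)
X/Q(-143) = -55125/(7/4 + 7*(-143)) = -55125/(7/4 - 1001) = -55125/(-3997/4) = -55125*(-4/3997) = 31500/571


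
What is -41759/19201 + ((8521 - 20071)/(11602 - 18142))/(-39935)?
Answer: -1483894479/682288334 ≈ -2.1749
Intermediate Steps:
-41759/19201 + ((8521 - 20071)/(11602 - 18142))/(-39935) = -41759*1/19201 - 11550/(-6540)*(-1/39935) = -41759/19201 - 11550*(-1/6540)*(-1/39935) = -41759/19201 + (385/218)*(-1/39935) = -41759/19201 - 11/248738 = -1483894479/682288334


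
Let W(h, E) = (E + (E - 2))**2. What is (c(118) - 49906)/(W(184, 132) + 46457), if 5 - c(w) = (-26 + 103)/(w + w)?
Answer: -3925571/9054612 ≈ -0.43354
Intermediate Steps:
c(w) = 5 - 77/(2*w) (c(w) = 5 - (-26 + 103)/(w + w) = 5 - 77/(2*w))
W(h, E) = (-2 + 2*E)**2 (W(h, E) = (E + (-2 + E))**2 = (-2 + 2*E)**2)
(c(118) - 49906)/(W(184, 132) + 46457) = ((5 - 77/2/118) - 49906)/(4*(-1 + 132)**2 + 46457) = ((5 - 77/2*1/118) - 49906)/(4*131**2 + 46457) = ((5 - 77/236) - 49906)/(4*17161 + 46457) = (1103/236 - 49906)/(68644 + 46457) = -11776713/236/115101 = -11776713/236*1/115101 = -3925571/9054612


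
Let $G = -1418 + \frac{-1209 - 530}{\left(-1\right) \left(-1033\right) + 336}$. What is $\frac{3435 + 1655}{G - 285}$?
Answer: $- \frac{94165}{31529} \approx -2.9866$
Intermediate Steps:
$G = - \frac{52513}{37}$ ($G = -1418 - \frac{1739}{1033 + 336} = -1418 - \frac{1739}{1369} = -1418 - \frac{47}{37} = - \frac{52513}{37} \approx -1419.3$)
$\frac{3435 + 1655}{G - 285} = \frac{3435 + 1655}{- \frac{52513}{37} - 285} = \frac{5090}{- \frac{63058}{37}} = 5090 \left(- \frac{37}{63058}\right) = - \frac{94165}{31529}$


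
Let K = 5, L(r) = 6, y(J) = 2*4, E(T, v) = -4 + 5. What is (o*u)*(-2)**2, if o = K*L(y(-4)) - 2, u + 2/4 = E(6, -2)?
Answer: 56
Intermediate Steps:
E(T, v) = 1
u = 1/2 (u = -1/2 + 1 = 1/2 ≈ 0.50000)
y(J) = 8
o = 28 (o = 5*6 - 2 = 30 - 2 = 28)
(o*u)*(-2)**2 = (28*(1/2))*(-2)**2 = 14*4 = 56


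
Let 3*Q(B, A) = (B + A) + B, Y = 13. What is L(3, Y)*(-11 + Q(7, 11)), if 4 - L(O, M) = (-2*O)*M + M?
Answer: -184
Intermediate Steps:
Q(B, A) = A/3 + 2*B/3 (Q(B, A) = ((B + A) + B)/3 = ((A + B) + B)/3 = (A + 2*B)/3 = A/3 + 2*B/3)
L(O, M) = 4 - M + 2*M*O (L(O, M) = 4 - ((-2*O)*M + M) = 4 - (-2*M*O + M) = 4 - (M - 2*M*O) = 4 + (-M + 2*M*O) = 4 - M + 2*M*O)
L(3, Y)*(-11 + Q(7, 11)) = (4 - 1*13 + 2*13*3)*(-11 + ((⅓)*11 + (⅔)*7)) = (4 - 13 + 78)*(-11 + (11/3 + 14/3)) = 69*(-11 + 25/3) = 69*(-8/3) = -184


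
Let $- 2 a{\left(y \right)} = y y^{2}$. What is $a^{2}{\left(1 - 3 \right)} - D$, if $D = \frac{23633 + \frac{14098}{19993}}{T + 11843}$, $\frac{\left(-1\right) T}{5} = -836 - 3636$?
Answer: $\frac{3489540199}{227940193} \approx 15.309$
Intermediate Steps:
$a{\left(y \right)} = - \frac{y^{3}}{2}$ ($a{\left(y \right)} = - \frac{y y^{2}}{2} = - \frac{y^{3}}{2}$)
$T = 22360$ ($T = - 5 \left(-836 - 3636\right) = \left(-5\right) \left(-4472\right) = 22360$)
$D = \frac{157502889}{227940193}$ ($D = \frac{23633 + \frac{14098}{19993}}{22360 + 11843} = \frac{23633 + 14098 \cdot \frac{1}{19993}}{34203} = \left(23633 + \frac{14098}{19993}\right) \frac{1}{34203} = \frac{472508667}{19993} \cdot \frac{1}{34203} = \frac{157502889}{227940193} \approx 0.69098$)
$a^{2}{\left(1 - 3 \right)} - D = \left(- \frac{\left(1 - 3\right)^{3}}{2}\right)^{2} - \frac{157502889}{227940193} = \left(- \frac{\left(-2\right)^{3}}{2}\right)^{2} - \frac{157502889}{227940193} = \left(\left(- \frac{1}{2}\right) \left(-8\right)\right)^{2} - \frac{157502889}{227940193} = 4^{2} - \frac{157502889}{227940193} = 16 - \frac{157502889}{227940193} = \frac{3489540199}{227940193}$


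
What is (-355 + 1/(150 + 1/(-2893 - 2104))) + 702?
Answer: 260098500/749549 ≈ 347.01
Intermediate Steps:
(-355 + 1/(150 + 1/(-2893 - 2104))) + 702 = (-355 + 1/(150 + 1/(-4997))) + 702 = (-355 + 1/(150 - 1/4997)) + 702 = (-355 + 1/(749549/4997)) + 702 = (-355 + 4997/749549) + 702 = -266084898/749549 + 702 = 260098500/749549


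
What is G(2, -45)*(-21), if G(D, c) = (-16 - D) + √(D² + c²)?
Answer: 378 - 21*√2029 ≈ -567.93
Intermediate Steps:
G(D, c) = -16 + √(D² + c²) - D
G(2, -45)*(-21) = (-16 + √(2² + (-45)²) - 1*2)*(-21) = (-16 + √(4 + 2025) - 2)*(-21) = (-16 + √2029 - 2)*(-21) = (-18 + √2029)*(-21) = 378 - 21*√2029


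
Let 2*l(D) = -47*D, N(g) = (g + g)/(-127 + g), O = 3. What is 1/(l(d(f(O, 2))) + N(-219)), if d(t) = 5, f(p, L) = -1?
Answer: -346/40217 ≈ -0.0086033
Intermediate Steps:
N(g) = 2*g/(-127 + g) (N(g) = (2*g)/(-127 + g) = 2*g/(-127 + g))
l(D) = -47*D/2 (l(D) = (-47*D)/2 = -47*D/2)
1/(l(d(f(O, 2))) + N(-219)) = 1/(-47/2*5 + 2*(-219)/(-127 - 219)) = 1/(-235/2 + 2*(-219)/(-346)) = 1/(-235/2 + 2*(-219)*(-1/346)) = 1/(-235/2 + 219/173) = 1/(-40217/346) = -346/40217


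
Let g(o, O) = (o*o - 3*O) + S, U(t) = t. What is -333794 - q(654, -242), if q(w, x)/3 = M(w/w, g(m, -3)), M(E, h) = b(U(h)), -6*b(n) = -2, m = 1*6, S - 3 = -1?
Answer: -333795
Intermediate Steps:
S = 2 (S = 3 - 1 = 2)
m = 6
b(n) = ⅓ (b(n) = -⅙*(-2) = ⅓)
g(o, O) = 2 + o² - 3*O (g(o, O) = (o*o - 3*O) + 2 = (o² - 3*O) + 2 = 2 + o² - 3*O)
M(E, h) = ⅓
q(w, x) = 1 (q(w, x) = 3*(⅓) = 1)
-333794 - q(654, -242) = -333794 - 1*1 = -333794 - 1 = -333795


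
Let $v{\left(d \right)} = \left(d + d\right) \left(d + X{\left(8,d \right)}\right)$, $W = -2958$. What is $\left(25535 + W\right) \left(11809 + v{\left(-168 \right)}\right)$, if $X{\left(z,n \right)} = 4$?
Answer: $1510694801$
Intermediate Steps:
$v{\left(d \right)} = 2 d \left(4 + d\right)$ ($v{\left(d \right)} = \left(d + d\right) \left(d + 4\right) = 2 d \left(4 + d\right)$)
$\left(25535 + W\right) \left(11809 + v{\left(-168 \right)}\right) = \left(25535 - 2958\right) \left(11809 + 2 \left(-168\right) \left(4 - 168\right)\right) = 22577 \left(11809 + 2 \left(-168\right) \left(-164\right)\right) = 22577 \left(11809 + 55104\right) = 22577 \cdot 66913 = 1510694801$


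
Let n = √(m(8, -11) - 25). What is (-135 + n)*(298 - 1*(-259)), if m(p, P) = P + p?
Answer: -75195 + 1114*I*√7 ≈ -75195.0 + 2947.4*I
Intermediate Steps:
n = 2*I*√7 (n = √((-11 + 8) - 25) = √(-3 - 25) = √(-28) = 2*I*√7 ≈ 5.2915*I)
(-135 + n)*(298 - 1*(-259)) = (-135 + 2*I*√7)*(298 - 1*(-259)) = (-135 + 2*I*√7)*(298 + 259) = (-135 + 2*I*√7)*557 = -75195 + 1114*I*√7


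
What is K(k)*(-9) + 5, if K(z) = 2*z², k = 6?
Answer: -643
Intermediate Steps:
K(k)*(-9) + 5 = (2*6²)*(-9) + 5 = (2*36)*(-9) + 5 = 72*(-9) + 5 = -648 + 5 = -643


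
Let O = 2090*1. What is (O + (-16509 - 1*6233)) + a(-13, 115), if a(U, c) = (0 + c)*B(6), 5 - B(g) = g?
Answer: -20767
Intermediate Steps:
B(g) = 5 - g
a(U, c) = -c (a(U, c) = (0 + c)*(5 - 1*6) = c*(5 - 6) = c*(-1) = -c)
O = 2090
(O + (-16509 - 1*6233)) + a(-13, 115) = (2090 + (-16509 - 1*6233)) - 1*115 = (2090 + (-16509 - 6233)) - 115 = (2090 - 22742) - 115 = -20652 - 115 = -20767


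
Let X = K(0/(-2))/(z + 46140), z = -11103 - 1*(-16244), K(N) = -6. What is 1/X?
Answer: -51281/6 ≈ -8546.8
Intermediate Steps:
z = 5141 (z = -11103 + 16244 = 5141)
X = -6/51281 (X = -6/(5141 + 46140) = -6/51281 ≈ -0.00011700)
1/X = 1/(-6/51281) = -51281/6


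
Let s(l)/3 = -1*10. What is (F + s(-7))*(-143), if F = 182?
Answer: -21736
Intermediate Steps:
s(l) = -30 (s(l) = 3*(-1*10) = 3*(-10) = -30)
(F + s(-7))*(-143) = (182 - 30)*(-143) = 152*(-143) = -21736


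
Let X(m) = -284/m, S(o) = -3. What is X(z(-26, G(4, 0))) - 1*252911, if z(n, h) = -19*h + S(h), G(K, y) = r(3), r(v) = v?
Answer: -3793594/15 ≈ -2.5291e+5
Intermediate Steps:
G(K, y) = 3
z(n, h) = -3 - 19*h (z(n, h) = -19*h - 3 = -3 - 19*h)
X(z(-26, G(4, 0))) - 1*252911 = -284/(-3 - 19*3) - 1*252911 = -284/(-3 - 57) - 252911 = -284/(-60) - 252911 = -284*(-1/60) - 252911 = 71/15 - 252911 = -3793594/15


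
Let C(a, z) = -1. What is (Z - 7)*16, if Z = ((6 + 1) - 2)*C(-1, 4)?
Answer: -192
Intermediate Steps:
Z = -5 (Z = ((6 + 1) - 2)*(-1) = (7 - 2)*(-1) = 5*(-1) = -5)
(Z - 7)*16 = (-5 - 7)*16 = -12*16 = -192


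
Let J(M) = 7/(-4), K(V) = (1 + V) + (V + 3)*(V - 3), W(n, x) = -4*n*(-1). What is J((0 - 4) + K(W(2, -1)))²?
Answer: 49/16 ≈ 3.0625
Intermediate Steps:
W(n, x) = 4*n
K(V) = 1 + V + (-3 + V)*(3 + V) (K(V) = (1 + V) + (3 + V)*(-3 + V) = (1 + V) + (-3 + V)*(3 + V) = 1 + V + (-3 + V)*(3 + V))
J(M) = -7/4 (J(M) = 7*(-¼) = -7/4)
J((0 - 4) + K(W(2, -1)))² = (-7/4)² = 49/16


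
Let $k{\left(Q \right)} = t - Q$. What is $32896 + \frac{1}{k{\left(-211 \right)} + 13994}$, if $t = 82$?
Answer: $\frac{469985153}{14287} \approx 32896.0$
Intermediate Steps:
$k{\left(Q \right)} = 82 - Q$
$32896 + \frac{1}{k{\left(-211 \right)} + 13994} = 32896 + \frac{1}{\left(82 - -211\right) + 13994} = 32896 + \frac{1}{\left(82 + 211\right) + 13994} = 32896 + \frac{1}{293 + 13994} = 32896 + \frac{1}{14287} = \frac{469985153}{14287}$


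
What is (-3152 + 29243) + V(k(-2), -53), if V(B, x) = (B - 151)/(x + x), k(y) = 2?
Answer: 2765795/106 ≈ 26092.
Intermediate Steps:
V(B, x) = (-151 + B)/(2*x) (V(B, x) = (-151 + B)/((2*x)) = (-151 + B)*(1/(2*x)) = (-151 + B)/(2*x))
(-3152 + 29243) + V(k(-2), -53) = (-3152 + 29243) + (½)*(-151 + 2)/(-53) = 26091 + (½)*(-1/53)*(-149) = 26091 + 149/106 = 2765795/106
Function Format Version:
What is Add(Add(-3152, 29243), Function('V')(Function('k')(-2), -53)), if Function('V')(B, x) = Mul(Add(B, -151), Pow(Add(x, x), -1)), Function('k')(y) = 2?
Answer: Rational(2765795, 106) ≈ 26092.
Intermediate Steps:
Function('V')(B, x) = Mul(Rational(1, 2), Pow(x, -1), Add(-151, B)) (Function('V')(B, x) = Mul(Add(-151, B), Pow(Mul(2, x), -1)) = Mul(Add(-151, B), Mul(Rational(1, 2), Pow(x, -1))) = Mul(Rational(1, 2), Pow(x, -1), Add(-151, B)))
Add(Add(-3152, 29243), Function('V')(Function('k')(-2), -53)) = Add(Add(-3152, 29243), Mul(Rational(1, 2), Pow(-53, -1), Add(-151, 2))) = Add(26091, Mul(Rational(1, 2), Rational(-1, 53), -149)) = Add(26091, Rational(149, 106)) = Rational(2765795, 106)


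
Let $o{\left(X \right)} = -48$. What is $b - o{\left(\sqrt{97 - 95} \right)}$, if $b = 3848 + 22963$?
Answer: $26859$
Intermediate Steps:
$b = 26811$
$b - o{\left(\sqrt{97 - 95} \right)} = 26811 - -48 = 26811 + 48 = 26859$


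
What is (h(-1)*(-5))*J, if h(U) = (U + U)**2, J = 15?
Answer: -300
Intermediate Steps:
h(U) = 4*U**2 (h(U) = (2*U)**2 = 4*U**2)
(h(-1)*(-5))*J = ((4*(-1)**2)*(-5))*15 = ((4*1)*(-5))*15 = (4*(-5))*15 = -20*15 = -300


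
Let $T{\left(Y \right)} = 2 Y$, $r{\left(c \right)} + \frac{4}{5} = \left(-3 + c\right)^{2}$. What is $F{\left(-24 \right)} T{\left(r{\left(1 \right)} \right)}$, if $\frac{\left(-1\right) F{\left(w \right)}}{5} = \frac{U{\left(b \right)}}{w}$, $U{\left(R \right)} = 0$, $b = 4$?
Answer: $0$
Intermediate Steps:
$r{\left(c \right)} = - \frac{4}{5} + \left(-3 + c\right)^{2}$
$F{\left(w \right)} = 0$ ($F{\left(w \right)} = - 5 \frac{0}{w} = \left(-5\right) 0 = 0$)
$F{\left(-24 \right)} T{\left(r{\left(1 \right)} \right)} = 0 \cdot 2 \left(- \frac{4}{5} + \left(-3 + 1\right)^{2}\right) = 0 \cdot 2 \left(- \frac{4}{5} + \left(-2\right)^{2}\right) = 0 \cdot 2 \left(- \frac{4}{5} + 4\right) = 0 \cdot 2 \cdot \frac{16}{5} = 0 \cdot \frac{32}{5} = 0$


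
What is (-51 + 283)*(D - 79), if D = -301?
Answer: -88160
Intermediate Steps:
(-51 + 283)*(D - 79) = (-51 + 283)*(-301 - 79) = 232*(-380) = -88160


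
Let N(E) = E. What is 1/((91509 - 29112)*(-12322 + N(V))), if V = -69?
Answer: -1/773161227 ≈ -1.2934e-9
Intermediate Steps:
1/((91509 - 29112)*(-12322 + N(V))) = 1/((91509 - 29112)*(-12322 - 69)) = 1/(62397*(-12391)) = (1/62397)*(-1/12391) = -1/773161227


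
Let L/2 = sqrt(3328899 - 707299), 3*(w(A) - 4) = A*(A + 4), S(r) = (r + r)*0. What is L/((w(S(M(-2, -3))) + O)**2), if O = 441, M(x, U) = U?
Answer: 8*sqrt(6554)/39605 ≈ 0.016353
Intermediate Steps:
S(r) = 0 (S(r) = (2*r)*0 = 0)
w(A) = 4 + A*(4 + A)/3 (w(A) = 4 + (A*(A + 4))/3 = 4 + (A*(4 + A))/3 = 4 + A*(4 + A)/3)
L = 40*sqrt(6554) (L = 2*sqrt(3328899 - 707299) = 2*sqrt(2621600) = 2*(20*sqrt(6554)) = 40*sqrt(6554) ≈ 3238.3)
L/((w(S(M(-2, -3))) + O)**2) = (40*sqrt(6554))/(((4 + (1/3)*0**2 + (4/3)*0) + 441)**2) = (40*sqrt(6554))/(((4 + (1/3)*0 + 0) + 441)**2) = (40*sqrt(6554))/(((4 + 0 + 0) + 441)**2) = (40*sqrt(6554))/((4 + 441)**2) = (40*sqrt(6554))/(445**2) = (40*sqrt(6554))/198025 = (40*sqrt(6554))*(1/198025) = 8*sqrt(6554)/39605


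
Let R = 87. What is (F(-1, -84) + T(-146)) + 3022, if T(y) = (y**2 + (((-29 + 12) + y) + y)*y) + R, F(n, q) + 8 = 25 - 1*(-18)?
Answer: 69574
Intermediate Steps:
F(n, q) = 35 (F(n, q) = -8 + (25 - 1*(-18)) = -8 + (25 + 18) = -8 + 43 = 35)
T(y) = 87 + y**2 + y*(-17 + 2*y) (T(y) = (y**2 + (((-29 + 12) + y) + y)*y) + 87 = (y**2 + ((-17 + y) + y)*y) + 87 = (y**2 + (-17 + 2*y)*y) + 87 = (y**2 + y*(-17 + 2*y)) + 87 = 87 + y**2 + y*(-17 + 2*y))
(F(-1, -84) + T(-146)) + 3022 = (35 + (87 - 17*(-146) + 3*(-146)**2)) + 3022 = (35 + (87 + 2482 + 3*21316)) + 3022 = (35 + (87 + 2482 + 63948)) + 3022 = (35 + 66517) + 3022 = 66552 + 3022 = 69574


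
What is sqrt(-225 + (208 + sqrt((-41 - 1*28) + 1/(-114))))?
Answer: sqrt(-220932 + 114*I*sqrt(896838))/114 ≈ 0.98008 + 4.238*I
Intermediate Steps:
sqrt(-225 + (208 + sqrt((-41 - 1*28) + 1/(-114)))) = sqrt(-225 + (208 + sqrt((-41 - 28) - 1/114))) = sqrt(-225 + (208 + sqrt(-69 - 1/114))) = sqrt(-225 + (208 + sqrt(-7867/114))) = sqrt(-225 + (208 + I*sqrt(896838)/114)) = sqrt(-17 + I*sqrt(896838)/114)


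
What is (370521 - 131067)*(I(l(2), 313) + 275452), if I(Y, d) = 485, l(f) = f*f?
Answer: 66074218398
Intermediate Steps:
l(f) = f²
(370521 - 131067)*(I(l(2), 313) + 275452) = (370521 - 131067)*(485 + 275452) = 239454*275937 = 66074218398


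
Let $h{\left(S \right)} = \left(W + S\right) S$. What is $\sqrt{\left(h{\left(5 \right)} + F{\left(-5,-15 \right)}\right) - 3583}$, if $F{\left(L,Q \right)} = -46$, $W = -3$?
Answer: $i \sqrt{3619} \approx 60.158 i$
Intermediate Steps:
$h{\left(S \right)} = S \left(-3 + S\right)$ ($h{\left(S \right)} = \left(-3 + S\right) S = S \left(-3 + S\right)$)
$\sqrt{\left(h{\left(5 \right)} + F{\left(-5,-15 \right)}\right) - 3583} = \sqrt{\left(5 \left(-3 + 5\right) - 46\right) - 3583} = \sqrt{\left(5 \cdot 2 - 46\right) - 3583} = \sqrt{\left(10 - 46\right) - 3583} = \sqrt{-36 - 3583} = \sqrt{-3619} = i \sqrt{3619}$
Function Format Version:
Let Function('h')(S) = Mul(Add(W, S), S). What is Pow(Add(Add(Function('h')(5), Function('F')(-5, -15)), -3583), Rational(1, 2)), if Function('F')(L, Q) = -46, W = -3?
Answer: Mul(I, Pow(3619, Rational(1, 2))) ≈ Mul(60.158, I)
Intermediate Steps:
Function('h')(S) = Mul(S, Add(-3, S)) (Function('h')(S) = Mul(Add(-3, S), S) = Mul(S, Add(-3, S)))
Pow(Add(Add(Function('h')(5), Function('F')(-5, -15)), -3583), Rational(1, 2)) = Pow(Add(Add(Mul(5, Add(-3, 5)), -46), -3583), Rational(1, 2)) = Pow(Add(Add(Mul(5, 2), -46), -3583), Rational(1, 2)) = Pow(Add(Add(10, -46), -3583), Rational(1, 2)) = Pow(Add(-36, -3583), Rational(1, 2)) = Pow(-3619, Rational(1, 2)) = Mul(I, Pow(3619, Rational(1, 2)))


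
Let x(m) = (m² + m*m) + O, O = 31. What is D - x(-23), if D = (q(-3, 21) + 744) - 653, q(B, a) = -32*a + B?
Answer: -1673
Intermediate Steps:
q(B, a) = B - 32*a
D = -584 (D = ((-3 - 32*21) + 744) - 653 = ((-3 - 672) + 744) - 653 = (-675 + 744) - 653 = 69 - 653 = -584)
x(m) = 31 + 2*m² (x(m) = (m² + m*m) + 31 = (m² + m²) + 31 = 2*m² + 31 = 31 + 2*m²)
D - x(-23) = -584 - (31 + 2*(-23)²) = -584 - (31 + 2*529) = -584 - (31 + 1058) = -584 - 1*1089 = -584 - 1089 = -1673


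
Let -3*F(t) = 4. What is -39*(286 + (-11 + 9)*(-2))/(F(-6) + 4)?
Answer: -16965/4 ≈ -4241.3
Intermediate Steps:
F(t) = -4/3 (F(t) = -1/3*4 = -4/3)
-39*(286 + (-11 + 9)*(-2))/(F(-6) + 4) = -39*(286 + (-11 + 9)*(-2))/(-4/3 + 4) = -39/(8/(3*(286 - 2*(-2)))) = -39/(8/(3*(286 + 4))) = -39/((8/3)/290) = -39/((8/3)*(1/290)) = -39/4/435 = -39*435/4 = -16965/4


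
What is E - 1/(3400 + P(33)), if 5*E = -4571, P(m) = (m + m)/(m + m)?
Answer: -15545976/17005 ≈ -914.20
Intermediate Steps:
P(m) = 1 (P(m) = (2*m)/((2*m)) = (2*m)*(1/(2*m)) = 1)
E = -4571/5 (E = (⅕)*(-4571) = -4571/5 ≈ -914.20)
E - 1/(3400 + P(33)) = -4571/5 - 1/(3400 + 1) = -4571/5 - 1/3401 = -15545976/17005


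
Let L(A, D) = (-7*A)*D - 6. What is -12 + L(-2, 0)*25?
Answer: -162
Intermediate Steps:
L(A, D) = -6 - 7*A*D (L(A, D) = -7*A*D - 6 = -6 - 7*A*D)
-12 + L(-2, 0)*25 = -12 + (-6 - 7*(-2)*0)*25 = -12 + (-6 + 0)*25 = -12 - 6*25 = -12 - 150 = -162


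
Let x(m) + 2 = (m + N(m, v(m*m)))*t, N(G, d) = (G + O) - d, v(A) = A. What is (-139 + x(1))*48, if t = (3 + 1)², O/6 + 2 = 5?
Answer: 7824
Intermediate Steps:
O = 18 (O = -12 + 6*5 = -12 + 30 = 18)
t = 16 (t = 4² = 16)
N(G, d) = 18 + G - d (N(G, d) = (G + 18) - d = (18 + G) - d = 18 + G - d)
x(m) = 286 - 16*m² + 32*m (x(m) = -2 + (m + (18 + m - m*m))*16 = -2 + (m + (18 + m - m²))*16 = -2 + (18 - m² + 2*m)*16 = -2 + (288 - 16*m² + 32*m) = 286 - 16*m² + 32*m)
(-139 + x(1))*48 = (-139 + (286 - 16*1² + 32*1))*48 = (-139 + (286 - 16*1 + 32))*48 = (-139 + (286 - 16 + 32))*48 = (-139 + 302)*48 = 163*48 = 7824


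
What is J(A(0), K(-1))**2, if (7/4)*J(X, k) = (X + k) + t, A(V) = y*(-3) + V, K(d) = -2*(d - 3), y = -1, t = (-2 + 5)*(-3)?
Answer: 64/49 ≈ 1.3061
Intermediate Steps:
t = -9 (t = 3*(-3) = -9)
K(d) = 6 - 2*d (K(d) = -2*(-3 + d) = 6 - 2*d)
A(V) = 3 + V (A(V) = -1*(-3) + V = 3 + V)
J(X, k) = -36/7 + 4*X/7 + 4*k/7 (J(X, k) = 4*((X + k) - 9)/7 = 4*(-9 + X + k)/7 = -36/7 + 4*X/7 + 4*k/7)
J(A(0), K(-1))**2 = (-36/7 + 4*(3 + 0)/7 + 4*(6 - 2*(-1))/7)**2 = (-36/7 + (4/7)*3 + 4*(6 + 2)/7)**2 = (-36/7 + 12/7 + (4/7)*8)**2 = (-36/7 + 12/7 + 32/7)**2 = (8/7)**2 = 64/49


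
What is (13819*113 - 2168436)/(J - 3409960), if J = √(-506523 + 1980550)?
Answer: 2069467214440/11627825727573 + 606889*√1474027/11627825727573 ≈ 0.17804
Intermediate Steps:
J = √1474027 ≈ 1214.1
(13819*113 - 2168436)/(J - 3409960) = (13819*113 - 2168436)/(√1474027 - 3409960) = (1561547 - 2168436)/(-3409960 + √1474027) = -606889/(-3409960 + √1474027)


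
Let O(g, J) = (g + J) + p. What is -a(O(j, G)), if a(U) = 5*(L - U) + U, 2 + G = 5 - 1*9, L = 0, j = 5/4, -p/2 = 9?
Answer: -91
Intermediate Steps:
p = -18 (p = -2*9 = -18)
j = 5/4 (j = 5*(¼) = 5/4 ≈ 1.2500)
G = -6 (G = -2 + (5 - 1*9) = -2 + (5 - 9) = -2 - 4 = -6)
O(g, J) = -18 + J + g (O(g, J) = (g + J) - 18 = (J + g) - 18 = -18 + J + g)
a(U) = -4*U (a(U) = 5*(0 - U) + U = 5*(-U) + U = -5*U + U = -4*U)
-a(O(j, G)) = -(-4)*(-18 - 6 + 5/4) = -(-4)*(-91)/4 = -1*91 = -91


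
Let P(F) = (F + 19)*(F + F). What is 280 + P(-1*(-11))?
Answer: 940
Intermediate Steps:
P(F) = 2*F*(19 + F) (P(F) = (19 + F)*(2*F) = 2*F*(19 + F))
280 + P(-1*(-11)) = 280 + 2*(-1*(-11))*(19 - 1*(-11)) = 280 + 2*11*(19 + 11) = 280 + 2*11*30 = 280 + 660 = 940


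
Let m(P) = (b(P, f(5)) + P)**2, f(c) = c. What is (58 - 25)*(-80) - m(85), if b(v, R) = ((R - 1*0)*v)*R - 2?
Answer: -4877904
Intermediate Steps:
b(v, R) = -2 + v*R**2 (b(v, R) = ((R + 0)*v)*R - 2 = (R*v)*R - 2 = v*R**2 - 2 = -2 + v*R**2)
m(P) = (-2 + 26*P)**2 (m(P) = ((-2 + P*5**2) + P)**2 = ((-2 + P*25) + P)**2 = ((-2 + 25*P) + P)**2 = (-2 + 26*P)**2)
(58 - 25)*(-80) - m(85) = (58 - 25)*(-80) - 4*(-1 + 13*85)**2 = 33*(-80) - 4*(-1 + 1105)**2 = -2640 - 4*1104**2 = -2640 - 4*1218816 = -2640 - 1*4875264 = -2640 - 4875264 = -4877904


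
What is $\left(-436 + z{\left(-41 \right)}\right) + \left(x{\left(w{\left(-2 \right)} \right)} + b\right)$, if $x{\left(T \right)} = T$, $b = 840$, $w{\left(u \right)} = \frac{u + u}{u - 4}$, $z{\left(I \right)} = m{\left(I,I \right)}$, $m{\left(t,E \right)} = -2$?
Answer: $\frac{1208}{3} \approx 402.67$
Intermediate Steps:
$z{\left(I \right)} = -2$
$w{\left(u \right)} = \frac{2 u}{-4 + u}$
$\left(-436 + z{\left(-41 \right)}\right) + \left(x{\left(w{\left(-2 \right)} \right)} + b\right) = \left(-436 - 2\right) + \left(2 \left(-2\right) \frac{1}{-4 - 2} + 840\right) = -438 + \left(2 \left(-2\right) \frac{1}{-6} + 840\right) = -438 + \left(2 \left(-2\right) \left(- \frac{1}{6}\right) + 840\right) = -438 + \left(\frac{2}{3} + 840\right) = -438 + \frac{2522}{3} = \frac{1208}{3}$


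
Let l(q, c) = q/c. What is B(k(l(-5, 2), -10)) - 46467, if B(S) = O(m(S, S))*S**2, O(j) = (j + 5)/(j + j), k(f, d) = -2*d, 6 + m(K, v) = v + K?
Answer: -786039/17 ≈ -46238.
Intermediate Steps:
m(K, v) = -6 + K + v (m(K, v) = -6 + (v + K) = -6 + (K + v) = -6 + K + v)
O(j) = (5 + j)/(2*j) (O(j) = (5 + j)/((2*j)) = (5 + j)*(1/(2*j)) = (5 + j)/(2*j))
B(S) = S**2*(-1 + 2*S)/(2*(-6 + 2*S)) (B(S) = ((5 + (-6 + S + S))/(2*(-6 + S + S)))*S**2 = ((5 + (-6 + 2*S))/(2*(-6 + 2*S)))*S**2 = ((-1 + 2*S)/(2*(-6 + 2*S)))*S**2 = S**2*(-1 + 2*S)/(2*(-6 + 2*S)))
B(k(l(-5, 2), -10)) - 46467 = (-2*(-10))**2*(-1 + 2*(-2*(-10)))/(4*(-3 - 2*(-10))) - 46467 = (1/4)*20**2*(-1 + 2*20)/(-3 + 20) - 46467 = (1/4)*400*(-1 + 40)/17 - 46467 = (1/4)*400*(1/17)*39 - 46467 = 3900/17 - 46467 = -786039/17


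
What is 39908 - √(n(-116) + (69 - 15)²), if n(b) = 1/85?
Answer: 39908 - √21068185/85 ≈ 39854.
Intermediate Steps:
n(b) = 1/85
39908 - √(n(-116) + (69 - 15)²) = 39908 - √(1/85 + (69 - 15)²) = 39908 - √(1/85 + 54²) = 39908 - √(1/85 + 2916) = 39908 - √(247861/85) = 39908 - √21068185/85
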